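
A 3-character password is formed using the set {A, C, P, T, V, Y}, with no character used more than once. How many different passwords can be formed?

Choose and order 3 of the 6 symbols: the first character has 6 options, the next 5, then 4.
That product is 6 × 5 × 4 = 120.

120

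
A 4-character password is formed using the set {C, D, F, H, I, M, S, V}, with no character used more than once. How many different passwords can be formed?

1680

Choose and order 4 of the 8 symbols: the first character has 8 options, the next 7, then 6, 5.
8 × 7 × 6 × 5 = 1680.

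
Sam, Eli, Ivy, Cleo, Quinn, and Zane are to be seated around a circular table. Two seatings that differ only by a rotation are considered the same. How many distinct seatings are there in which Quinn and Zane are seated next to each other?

Glue Quinn and Zane into a block (2 internal orders). Seating 5 units around a circle gives (4)! arrangements.
So 2 × (4)! = 2 × 24 = 48.

48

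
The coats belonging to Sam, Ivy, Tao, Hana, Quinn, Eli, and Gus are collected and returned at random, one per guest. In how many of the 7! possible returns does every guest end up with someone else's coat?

This is the derangement count D_7: permutations of 7 items with no fixed point.
By inclusion–exclusion this is Σ_{j=0}^{7} (−1)^j C(7,j)·(7−j)!.
Computing: 5040 − 5040 + 2520 − 840 + 210 − 42 + 7 − 1 = 1854.

1854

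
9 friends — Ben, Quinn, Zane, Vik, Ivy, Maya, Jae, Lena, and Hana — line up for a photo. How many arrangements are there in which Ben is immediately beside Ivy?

80640

Place the 7 others and the Ben-Ivy pair as 8 objects in a line; the pair has 2 internal arrangements.
So the count is 2·(8)! = 80640.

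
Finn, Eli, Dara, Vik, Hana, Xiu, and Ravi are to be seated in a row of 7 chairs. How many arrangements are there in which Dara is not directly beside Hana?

3600

There are 7! = 5040 arrangements in all. If Dara and Hana are adjacent, merging them into one block gives 2·(6)! = 1440 arrangements.
Complementary counting: 5040 − 1440 = 3600.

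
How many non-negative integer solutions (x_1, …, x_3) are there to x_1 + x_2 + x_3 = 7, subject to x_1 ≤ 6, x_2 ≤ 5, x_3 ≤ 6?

31

Without the upper bounds there are C(9,2) = 36 ways to split 7 among 3 variables.
Subtract solutions that violate a single cap (substitute x_i' = x_i − (cap_i+1)): x_1 ≥ 7 gives C(2,2) = 1; x_2 ≥ 6 gives C(3,2) = 3; x_3 ≥ 7 gives C(2,2) = 1. Together 5.
No two caps can be exceeded simultaneously, so the pair terms are all 0.
By inclusion–exclusion the count is 36 − 5 + 0 = 31.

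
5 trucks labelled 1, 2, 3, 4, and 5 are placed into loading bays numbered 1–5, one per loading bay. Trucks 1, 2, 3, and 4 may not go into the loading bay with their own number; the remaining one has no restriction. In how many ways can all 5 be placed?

53

Let Aᵢ (for 1 ≤ i ≤ 4) be the placements that put truck i in its forbidden loading bay. Any j of these fix j positions, leaving (5−j)! ways to fill the rest, and there are C(4,j) ways to pick which j.
By inclusion–exclusion, the number of valid placements is Σ_{j=0}^{4} (−1)^j C(4,j)·(5−j)!.
Computing: 120 − 96 + 36 − 8 + 1 = 53.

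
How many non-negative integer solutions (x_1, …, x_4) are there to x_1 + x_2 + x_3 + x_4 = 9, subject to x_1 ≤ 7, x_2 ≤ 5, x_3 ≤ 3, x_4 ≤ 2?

67

Without the upper bounds there are C(12,3) = 220 ways to split 9 among 4 variables.
Subtract solutions that violate a single cap (substitute x_i' = x_i − (cap_i+1)): x_1 ≥ 8 gives C(4,3) = 4; x_2 ≥ 6 gives C(6,3) = 20; x_3 ≥ 4 gives C(8,3) = 56; x_4 ≥ 3 gives C(9,3) = 84. Together 164.
Add back pairs where two caps are both exceeded: 0 + 0 + 0 + 0 + 1 + 10 = 11.
By inclusion–exclusion the count is 220 − 164 + 11 = 67.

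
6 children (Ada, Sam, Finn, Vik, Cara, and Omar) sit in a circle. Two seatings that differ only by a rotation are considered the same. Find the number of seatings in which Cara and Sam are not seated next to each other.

72

All circular seatings of 6 people number (5)! = 120.
Those with Cara next to Sam: fuse the pair into one unit and seat 5 units around a circle — 2·(4)! = 48.
Subtracting, 120 − 48 = 72.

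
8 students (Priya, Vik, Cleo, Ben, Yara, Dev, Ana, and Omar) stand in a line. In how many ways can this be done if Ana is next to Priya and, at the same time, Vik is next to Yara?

Treat {Ana,Priya} as one block (2 orders) and {Vik,Yara} as another (2 orders).
That leaves 6 units to arrange: 2 × 2 × 6! = 4 × 720 = 2880.

2880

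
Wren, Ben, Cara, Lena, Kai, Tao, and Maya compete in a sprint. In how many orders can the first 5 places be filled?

There are 7 choices for 1st place, 6 for 2nd, and so on down to 3 for position 5.
That gives 7 × 6 × 5 × 4 × 3 = 2520.

2520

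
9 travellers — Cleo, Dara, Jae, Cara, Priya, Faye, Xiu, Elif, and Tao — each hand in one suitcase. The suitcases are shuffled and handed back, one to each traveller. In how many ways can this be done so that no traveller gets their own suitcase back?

Count assignments avoiding every fixed point. For any j of the 9 travellers fixed to their own suitcase, the other 9−j can be arranged in (9−j)! ways.
By inclusion–exclusion this is Σ_{j=0}^{9} (−1)^j C(9,j)·(9−j)!.
Computing: 362880 − 362880 + 181440 − 60480 + 15120 − 3024 + 504 − 72 + 9 − 1 = 133496.

133496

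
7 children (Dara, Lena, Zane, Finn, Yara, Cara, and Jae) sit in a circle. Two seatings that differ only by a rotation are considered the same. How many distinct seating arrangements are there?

Fix one person's seat to break rotational symmetry; the remaining 6 people can be arranged in (6)! = 720 ways.

720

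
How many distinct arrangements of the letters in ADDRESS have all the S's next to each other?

Treat the 2 copies of S as a single block. The multiset to arrange is then {SS, A, D, D, E, R}, 6 items in all.
That gives (6)!/(2!) = 360 arrangements.

360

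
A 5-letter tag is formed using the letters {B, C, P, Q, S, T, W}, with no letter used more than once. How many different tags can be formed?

2520

This is a permutation of 5 out of 7: P(7,5) = 7!/2!.
That product is 7 × 6 × 5 × 4 × 3 = 2520.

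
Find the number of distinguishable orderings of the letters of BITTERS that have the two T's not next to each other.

1800

Total arrangements of BITTERS: 7!/(2!) = 2520.
Arrangements with the T's together: treat TT as one letter, giving (6)! = 720.
Subtracting, 2520 − 720 = 1800 arrangements keep the T's apart.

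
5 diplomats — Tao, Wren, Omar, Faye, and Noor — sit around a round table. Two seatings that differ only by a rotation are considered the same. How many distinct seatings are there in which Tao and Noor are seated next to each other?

12

Treat {Tao, Noor} as one unit (2 internal orders) and seat the resulting 4 units around the table: (3)! circular arrangements.
So 2 × (3)! = 2 × 6 = 12.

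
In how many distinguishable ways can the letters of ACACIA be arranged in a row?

60

The 6 letters of ACACIA have repeats: A appearing 3 times and C appearing twice.
The number of distinct arrangements is 6!/(3!·2!) = 720/12 = 60.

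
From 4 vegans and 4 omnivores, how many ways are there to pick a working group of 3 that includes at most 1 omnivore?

28

Split by how many omnivores are chosen (0 through 1).
Sum: C(4,0)·C(4,3) + C(4,1)·C(4,2) = 4 + 24 = 28.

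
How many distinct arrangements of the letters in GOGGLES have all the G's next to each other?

120

Treat the 3 copies of G as a single block. The multiset to arrange is then {GGG, E, L, O, S}, 5 items in all.
All 5 items are distinct, so there are (5)! = 120 arrangements.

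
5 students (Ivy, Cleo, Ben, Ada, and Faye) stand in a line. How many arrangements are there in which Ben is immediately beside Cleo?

Glue Ben and Cleo into one block (2 internal orders), leaving 4 units to arrange in a row.
So the count is 2·(4)! = 48.

48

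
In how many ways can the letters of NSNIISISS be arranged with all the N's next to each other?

Treat the 2 copies of N as a single block. The multiset to arrange is then {NN, I, I, I, S, S, S, S}, 8 items in all.
That gives (8)!/(4!·3!) = 280 arrangements.

280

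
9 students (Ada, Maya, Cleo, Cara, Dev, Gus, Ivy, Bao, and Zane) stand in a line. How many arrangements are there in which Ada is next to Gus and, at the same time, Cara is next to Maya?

Treat {Ada,Gus} as one block (2 orders) and {Cara,Maya} as another (2 orders).
That leaves 7 units to arrange: 2 × 2 × 7! = 4 × 5040 = 20160.

20160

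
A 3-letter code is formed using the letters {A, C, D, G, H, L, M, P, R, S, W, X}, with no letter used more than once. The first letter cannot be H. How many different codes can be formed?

1210

The first letter has 12−1 = 11 choices (anything except H).
The remaining 2 letters are filled from the other 11 symbols without repetition: 11 × 10 = 110.
Total: 11 × 110 = 1210.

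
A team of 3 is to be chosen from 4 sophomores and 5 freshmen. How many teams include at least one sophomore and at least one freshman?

70

Total 3-person selections from all 9: C(9,3) = 84.
Subtract selections that omit an entire group: no sophomores → C(5,3) = 10; no freshmen → C(4,3) = 4.
Both groups omitted at once is impossible, so 84 − 14 = 70.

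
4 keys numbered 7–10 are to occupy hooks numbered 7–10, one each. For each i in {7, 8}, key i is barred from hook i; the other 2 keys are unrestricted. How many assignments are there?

14

Let Aᵢ (for i ∈ {7, 8}) be the placements that put key i in its forbidden hook. Any j of these fix j positions, leaving (4−j)! ways to fill the rest, and there are C(2,j) ways to pick which j.
By inclusion–exclusion, the number of valid placements is Σ_{j=0}^{2} (−1)^j C(2,j)·(4−j)!.
Computing: 24 − 12 + 2 = 14.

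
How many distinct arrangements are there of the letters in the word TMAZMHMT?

3360

Letter multiplicities in TMAZMHMT: A×1, H×1, M×3, T×2, Z×1.
So there are 8! / (3!·2!) = 3360 distinguishable arrangements.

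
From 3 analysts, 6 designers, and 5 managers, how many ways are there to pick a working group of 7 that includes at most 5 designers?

Split by how many designers are chosen (0 through 5).
Sum: C(6,0)·C(8,7) + C(6,1)·C(8,6) + C(6,2)·C(8,5) + C(6,3)·C(8,4) + C(6,4)·C(8,3) + C(6,5)·C(8,2) = 8 + 168 + 840 + 1400 + 840 + 168 = 3424.

3424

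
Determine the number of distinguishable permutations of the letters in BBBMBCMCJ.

3780

The 9 letters of BBBMBCMCJ have repeats: B appearing 4 times, C appearing twice, and M appearing twice.
Dividing 9! = 362880 by 4!·2!·2! = 96 for the repeated letters gives 3780.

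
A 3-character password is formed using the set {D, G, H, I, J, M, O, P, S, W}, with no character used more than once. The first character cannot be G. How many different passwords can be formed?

648

The first character has 10−1 = 9 choices (anything except G).
The remaining 2 characters are filled from the other 9 symbols without repetition: 9 × 8 = 72.
Total: 9 × 72 = 648.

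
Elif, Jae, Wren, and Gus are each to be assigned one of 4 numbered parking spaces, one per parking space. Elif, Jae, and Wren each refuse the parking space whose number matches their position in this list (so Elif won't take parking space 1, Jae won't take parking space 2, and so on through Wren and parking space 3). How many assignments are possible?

11

Let Aᵢ (for i ∈ {1, 2, 3}) be the placements that put person i in their forbidden parking space. Any j of these fix j positions, leaving (4−j)! ways to fill the rest, and there are C(3,j) ways to pick which j.
By inclusion–exclusion, the number of valid placements is Σ_{j=0}^{3} (−1)^j C(3,j)·(4−j)!.
Computing: 24 − 18 + 6 − 1 = 11.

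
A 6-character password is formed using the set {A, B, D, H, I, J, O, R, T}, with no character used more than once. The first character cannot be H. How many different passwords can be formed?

The first character has 9−1 = 8 choices (anything except H).
The remaining 5 characters are filled from the other 8 symbols without repetition: 8 × 7 × 6 × 5 × 4 = 6720.
Total: 8 × 6720 = 53760.

53760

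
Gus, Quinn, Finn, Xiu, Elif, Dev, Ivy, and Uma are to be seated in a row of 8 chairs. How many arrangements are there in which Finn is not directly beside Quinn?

30240

Of the 8! = 40320 arrangements, those with Finn and Quinn adjacent number 2 × 7! = 10080 (treat the pair as a block with 2 internal orders).
Complementary counting: 40320 − 10080 = 30240.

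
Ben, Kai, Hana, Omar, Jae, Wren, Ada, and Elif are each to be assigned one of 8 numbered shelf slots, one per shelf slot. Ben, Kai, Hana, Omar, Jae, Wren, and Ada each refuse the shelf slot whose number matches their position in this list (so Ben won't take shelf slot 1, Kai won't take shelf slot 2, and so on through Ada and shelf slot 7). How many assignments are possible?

Let Aᵢ (for 1 ≤ i ≤ 7) be the placements that put person i in their forbidden shelf slot. Any j of these fix j positions, leaving (8−j)! ways to fill the rest, and there are C(7,j) ways to pick which j.
By inclusion–exclusion, the number of valid placements is Σ_{j=0}^{7} (−1)^j C(7,j)·(8−j)!.
Computing: 40320 − 35280 + 15120 − 4200 + 840 − 126 + 14 − 1 = 16687.

16687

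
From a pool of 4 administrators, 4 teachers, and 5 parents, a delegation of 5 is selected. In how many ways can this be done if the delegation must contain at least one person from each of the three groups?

980

Unrestricted: C(13,5) = 1287 ways to pick any 5 of the 13.
Subtract selections that omit an entire group: no administrators → C(9,5) = 126; no teachers → C(9,5) = 126; no parents → C(8,5) = 56.
Add back selections omitting two groups (i.e. drawn from a single group): C(4,5) + C(4,5) + C(5,5) = 1.
By inclusion–exclusion: 1287 − 308 + 1 = 980.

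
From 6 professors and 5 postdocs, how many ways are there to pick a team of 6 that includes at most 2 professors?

Split by how many professors are chosen (0 through 2).
Sum: C(6,0)·C(5,6) + C(6,1)·C(5,5) + C(6,2)·C(5,4) = 0 + 6 + 75 = 81.

81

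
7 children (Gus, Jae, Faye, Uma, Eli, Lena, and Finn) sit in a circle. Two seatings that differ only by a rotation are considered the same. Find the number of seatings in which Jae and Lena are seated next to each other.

Glue Jae and Lena into a block (2 internal orders). Seating 6 units around a circle gives (5)! arrangements.
So 2 × (5)! = 2 × 120 = 240.

240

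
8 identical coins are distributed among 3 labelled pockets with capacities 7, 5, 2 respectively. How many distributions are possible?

Without the upper bounds there are C(10,2) = 45 ways to split 8 among 3 pockets.
Subtract solutions that violate a single cap (substitute x_i' = x_i − (cap_i+1)): x_1 ≥ 8 gives C(2,2) = 1; x_2 ≥ 6 gives C(4,2) = 6; x_3 ≥ 3 gives C(7,2) = 21. Together 28.
No two caps can be exceeded simultaneously, so the pair terms are all 0.
By inclusion–exclusion the count is 45 − 28 + 0 = 17.

17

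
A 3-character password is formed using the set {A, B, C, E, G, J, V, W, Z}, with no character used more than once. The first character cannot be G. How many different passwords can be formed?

448

The first character has 9−1 = 8 choices (anything except G).
The remaining 2 characters are filled from the other 8 symbols without repetition: 8 × 7 = 56.
Total: 8 × 56 = 448.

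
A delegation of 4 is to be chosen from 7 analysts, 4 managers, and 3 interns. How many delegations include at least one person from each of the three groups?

Total 4-person selections from all 14: C(14,4) = 1001.
Subtract selections that omit an entire group: no analysts → C(7,4) = 35; no managers → C(10,4) = 210; no interns → C(11,4) = 330.
Add back selections omitting two groups (i.e. drawn from a single group): C(7,4) + C(4,4) + C(3,4) = 36.
By inclusion–exclusion: 1001 − 575 + 36 = 462.

462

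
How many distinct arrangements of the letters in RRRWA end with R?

12

With the last slot taken by R, it remains to arrange the other 4 letters (RRWA).
Those 4 letters have R appearing twice, giving (4)!/(2!) = 12.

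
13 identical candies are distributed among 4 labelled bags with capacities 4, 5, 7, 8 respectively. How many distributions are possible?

195

Without the upper bounds there are C(16,3) = 560 ways to split 13 among 4 bags.
Subtract solutions that violate a single cap (substitute x_i' = x_i − (cap_i+1)): x_1 ≥ 5 gives C(11,3) = 165; x_2 ≥ 6 gives C(10,3) = 120; x_3 ≥ 8 gives C(8,3) = 56; x_4 ≥ 9 gives C(7,3) = 35. Together 376.
Add back pairs where two caps are both exceeded: 10 + 1 + 0 + 0 + 0 + 0 = 11.
By inclusion–exclusion the count is 560 − 376 + 11 = 195.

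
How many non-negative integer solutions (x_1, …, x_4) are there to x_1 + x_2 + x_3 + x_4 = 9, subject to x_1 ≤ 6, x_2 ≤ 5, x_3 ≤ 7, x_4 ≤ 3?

By stars and bars, unrestricted non-negative solutions to x_1+…+x_4 = 9 number C(9+3,3) = 220.
Subtract solutions that violate a single cap (substitute x_i' = x_i − (cap_i+1)): x_1 ≥ 7 gives C(5,3) = 10; x_2 ≥ 6 gives C(6,3) = 20; x_3 ≥ 8 gives C(4,3) = 4; x_4 ≥ 4 gives C(8,3) = 56. Together 90.
No two caps can be exceeded simultaneously, so the pair terms are all 0.
By inclusion–exclusion the count is 220 − 90 + 0 = 130.

130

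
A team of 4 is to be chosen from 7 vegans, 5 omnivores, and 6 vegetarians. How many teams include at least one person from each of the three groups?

1575

With no constraint there are C(18,4) = 3060 possible selections.
Subtract selections that omit an entire group: no vegans → C(11,4) = 330; no omnivores → C(13,4) = 715; no vegetarians → C(12,4) = 495.
Add back selections omitting two groups (i.e. drawn from a single group): C(7,4) + C(5,4) + C(6,4) = 55.
By inclusion–exclusion: 3060 − 1540 + 55 = 1575.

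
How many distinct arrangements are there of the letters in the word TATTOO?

60

The 6 letters of TATTOO have repeats: O appearing twice and T appearing 3 times.
The number of distinct arrangements is 6!/(3!·2!) = 720/12 = 60.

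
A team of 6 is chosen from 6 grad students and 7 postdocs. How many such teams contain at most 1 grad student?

Split by how many grad students are chosen (0 through 1).
Sum: C(6,0)·C(7,6) + C(6,1)·C(7,5) = 7 + 126 = 133.

133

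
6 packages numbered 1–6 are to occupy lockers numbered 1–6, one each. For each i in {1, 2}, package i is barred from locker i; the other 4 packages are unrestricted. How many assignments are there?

504

Let Aᵢ (for i ∈ {1, 2}) be the placements that put package i in its forbidden locker. Any j of these fix j positions, leaving (6−j)! ways to fill the rest, and there are C(2,j) ways to pick which j.
By inclusion–exclusion, the number of valid placements is Σ_{j=0}^{2} (−1)^j C(2,j)·(6−j)!.
Computing: 720 − 240 + 24 = 504.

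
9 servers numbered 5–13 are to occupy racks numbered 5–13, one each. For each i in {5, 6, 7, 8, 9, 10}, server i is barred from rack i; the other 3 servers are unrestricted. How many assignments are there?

183822

Let Aᵢ (for 5 ≤ i ≤ 10) be the placements that put server i in its forbidden rack. Any j of these fix j positions, leaving (9−j)! ways to fill the rest, and there are C(6,j) ways to pick which j.
By inclusion–exclusion, the number of valid placements is Σ_{j=0}^{6} (−1)^j C(6,j)·(9−j)!.
Computing: 362880 − 241920 + 75600 − 14400 + 1800 − 144 + 6 = 183822.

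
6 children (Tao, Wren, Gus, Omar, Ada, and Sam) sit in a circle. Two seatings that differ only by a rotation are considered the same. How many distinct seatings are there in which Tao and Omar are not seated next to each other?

72

Without the restriction there are (5)! = 120 seatings.
Seatings with Tao beside Omar: treat them as a block with 2 internal orders, giving 2 × (4)! = 48.
Subtracting, 120 − 48 = 72.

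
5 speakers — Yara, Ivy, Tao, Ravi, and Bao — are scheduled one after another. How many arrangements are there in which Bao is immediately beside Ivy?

Treat {Bao, Ivy} as a single unit. There are 4 units to order, and the pair itself can be ordered 2 ways.
That gives 2 × 4! = 2 × 24 = 48.

48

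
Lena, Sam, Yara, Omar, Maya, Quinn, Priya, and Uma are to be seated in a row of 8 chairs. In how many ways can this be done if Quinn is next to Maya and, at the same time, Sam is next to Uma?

Treat {Quinn,Maya} as one block (2 orders) and {Sam,Uma} as another (2 orders).
That leaves 6 units to arrange: 2 × 2 × 6! = 4 × 720 = 2880.

2880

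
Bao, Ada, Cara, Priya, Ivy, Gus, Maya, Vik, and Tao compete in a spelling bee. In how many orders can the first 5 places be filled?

15120

This is an ordered selection of 5 from 9: P(9,5).
That gives 9 × 8 × 7 × 6 × 5 = 15120.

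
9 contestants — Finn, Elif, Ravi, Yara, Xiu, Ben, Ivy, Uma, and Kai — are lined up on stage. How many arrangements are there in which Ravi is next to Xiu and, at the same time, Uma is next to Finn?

20160

Treat {Ravi,Xiu} as one block (2 orders) and {Uma,Finn} as another (2 orders).
That leaves 7 units to arrange: 2 × 2 × 7! = 4 × 5040 = 20160.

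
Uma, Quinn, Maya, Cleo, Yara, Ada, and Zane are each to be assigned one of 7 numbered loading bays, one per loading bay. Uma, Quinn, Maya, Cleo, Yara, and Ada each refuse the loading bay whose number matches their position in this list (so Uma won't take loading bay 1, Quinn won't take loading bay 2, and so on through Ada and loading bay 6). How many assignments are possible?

2119

Let Aᵢ (for 1 ≤ i ≤ 6) be the placements that put person i in their forbidden loading bay. Any j of these fix j positions, leaving (7−j)! ways to fill the rest, and there are C(6,j) ways to pick which j.
By inclusion–exclusion, the number of valid placements is Σ_{j=0}^{6} (−1)^j C(6,j)·(7−j)!.
Computing: 5040 − 4320 + 1800 − 480 + 90 − 12 + 1 = 2119.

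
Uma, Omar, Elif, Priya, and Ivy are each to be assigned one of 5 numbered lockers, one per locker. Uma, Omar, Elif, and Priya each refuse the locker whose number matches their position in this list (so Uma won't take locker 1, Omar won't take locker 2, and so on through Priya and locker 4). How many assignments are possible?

Let Aᵢ (for 1 ≤ i ≤ 4) be the placements that put person i in their forbidden locker. Any j of these fix j positions, leaving (5−j)! ways to fill the rest, and there are C(4,j) ways to pick which j.
By inclusion–exclusion, the number of valid placements is Σ_{j=0}^{4} (−1)^j C(4,j)·(5−j)!.
Computing: 120 − 96 + 36 − 8 + 1 = 53.

53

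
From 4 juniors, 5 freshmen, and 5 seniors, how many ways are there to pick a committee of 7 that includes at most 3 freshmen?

2976

Split by how many freshmen are chosen (0 through 3).
Sum: C(5,0)·C(9,7) + C(5,1)·C(9,6) + C(5,2)·C(9,5) + C(5,3)·C(9,4) = 36 + 420 + 1260 + 1260 = 2976.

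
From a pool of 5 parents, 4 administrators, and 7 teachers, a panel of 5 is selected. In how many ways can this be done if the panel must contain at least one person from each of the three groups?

Total 5-person selections from all 16: C(16,5) = 4368.
Selections missing a whole group: no parents → C(11,5) = 462; no administrators → C(12,5) = 792; no teachers → C(9,5) = 126.
Add back selections omitting two groups (i.e. drawn from a single group): C(5,5) + C(4,5) + C(7,5) = 22.
By inclusion–exclusion: 4368 − 1380 + 22 = 3010.

3010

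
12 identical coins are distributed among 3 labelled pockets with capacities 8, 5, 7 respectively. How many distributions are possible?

38

By stars and bars, unrestricted non-negative solutions to x_1+…+x_3 = 12 number C(12+2,2) = 91.
Subtract solutions that violate a single cap (substitute x_i' = x_i − (cap_i+1)): x_1 ≥ 9 gives C(5,2) = 10; x_2 ≥ 6 gives C(8,2) = 28; x_3 ≥ 8 gives C(6,2) = 15. Together 53.
No two caps can be exceeded simultaneously, so the pair terms are all 0.
By inclusion–exclusion the count is 91 − 53 + 0 = 38.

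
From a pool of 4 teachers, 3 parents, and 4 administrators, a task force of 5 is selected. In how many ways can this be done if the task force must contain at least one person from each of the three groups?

With no constraint there are C(11,5) = 462 possible selections.
Subtract selections that omit an entire group: no teachers → C(7,5) = 21; no parents → C(8,5) = 56; no administrators → C(7,5) = 21.
Add back selections omitting two groups (i.e. drawn from a single group): C(4,5) + C(3,5) + C(4,5) = 0.
By inclusion–exclusion: 462 − 98 + 0 = 364.

364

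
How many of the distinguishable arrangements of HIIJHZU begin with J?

Fix J in the first position and arrange the remaining 6 letters.
Those 6 letters have H appearing twice and I appearing twice, giving (6)!/(2!·2!) = 180.

180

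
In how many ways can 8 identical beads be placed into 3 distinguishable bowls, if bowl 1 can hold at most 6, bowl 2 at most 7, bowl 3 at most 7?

By stars and bars, unrestricted non-negative solutions to x_1+…+x_3 = 8 number C(8+2,2) = 45.
Subtract solutions that violate a single cap (substitute x_i' = x_i − (cap_i+1)): x_1 ≥ 7 gives C(3,2) = 3; x_2 ≥ 8 gives C(2,2) = 1; x_3 ≥ 8 gives C(2,2) = 1. Together 5.
No two caps can be exceeded simultaneously, so the pair terms are all 0.
By inclusion–exclusion the count is 45 − 5 + 0 = 40.

40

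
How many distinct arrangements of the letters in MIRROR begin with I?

20

With the first slot taken by I, it remains to arrange the other 5 letters (MRROR).
Those 5 letters have R appearing 3 times, giving (5)!/(3!) = 20.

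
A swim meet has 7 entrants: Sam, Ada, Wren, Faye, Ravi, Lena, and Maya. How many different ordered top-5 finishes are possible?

2520

There are 7 choices for 1st place, 6 for 2nd, and so on down to 3 for position 5.
That gives 7 × 6 × 5 × 4 × 3 = 2520.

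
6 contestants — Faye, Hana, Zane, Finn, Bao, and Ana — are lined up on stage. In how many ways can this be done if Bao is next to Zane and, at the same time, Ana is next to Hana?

96

Treat {Bao,Zane} as one block (2 orders) and {Ana,Hana} as another (2 orders).
That leaves 4 units to arrange: 2 × 2 × 4! = 4 × 24 = 96.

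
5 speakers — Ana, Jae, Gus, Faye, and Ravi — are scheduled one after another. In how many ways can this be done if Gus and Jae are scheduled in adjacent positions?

Glue Gus and Jae into one block (2 internal orders), leaving 4 units to arrange in a row.
That gives 2 × 4! = 2 × 24 = 48.

48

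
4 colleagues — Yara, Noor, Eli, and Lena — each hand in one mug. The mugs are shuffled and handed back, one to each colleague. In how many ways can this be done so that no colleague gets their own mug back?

This is the derangement count D_4: permutations of 4 items with no fixed point.
By inclusion–exclusion this is Σ_{j=0}^{4} (−1)^j C(4,j)·(4−j)!.
Computing: 24 − 24 + 12 − 4 + 1 = 9.

9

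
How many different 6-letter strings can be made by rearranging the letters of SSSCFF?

The 6 letters of SSSCFF have repeats: F appearing twice and S appearing 3 times.
The number of distinct arrangements is 6!/(3!·2!) = 720/12 = 60.

60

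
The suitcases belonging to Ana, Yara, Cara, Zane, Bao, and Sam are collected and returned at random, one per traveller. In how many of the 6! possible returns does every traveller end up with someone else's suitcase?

Let Aᵢ be the assignments in which traveller i gets their own suitcase. We want the size of the complement of A₁∪…∪A_6.
By inclusion–exclusion this is Σ_{j=0}^{6} (−1)^j C(6,j)·(6−j)!.
Computing: 720 − 720 + 360 − 120 + 30 − 6 + 1 = 265.

265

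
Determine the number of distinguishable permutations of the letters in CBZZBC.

CBZZBC has 6 letters with B appearing twice, C appearing twice, and Z appearing twice.
The number of distinct arrangements is 6!/(2!·2!·2!) = 720/8 = 90.

90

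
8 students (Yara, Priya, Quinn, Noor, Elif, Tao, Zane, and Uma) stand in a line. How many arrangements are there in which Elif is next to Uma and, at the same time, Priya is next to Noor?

2880

Treat {Elif,Uma} as one block (2 orders) and {Priya,Noor} as another (2 orders).
That leaves 6 units to arrange: 2 × 2 × 6! = 4 × 720 = 2880.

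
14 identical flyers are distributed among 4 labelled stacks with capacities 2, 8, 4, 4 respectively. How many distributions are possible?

By stars and bars, unrestricted non-negative solutions to x_1+…+x_4 = 14 number C(14+3,3) = 680.
Subtract solutions that violate a single cap (substitute x_i' = x_i − (cap_i+1)): x_1 ≥ 3 gives C(14,3) = 364; x_2 ≥ 9 gives C(8,3) = 56; x_3 ≥ 5 gives C(12,3) = 220; x_4 ≥ 5 gives C(12,3) = 220. Together 860.
Add back pairs where two caps are both exceeded: 10 + 84 + 84 + 1 + 1 + 35 = 215.
Subtract triples: 0 + 0 + 4 + 0 = 4.
By inclusion–exclusion the count is 680 − 860 + 215 − 4 = 31.

31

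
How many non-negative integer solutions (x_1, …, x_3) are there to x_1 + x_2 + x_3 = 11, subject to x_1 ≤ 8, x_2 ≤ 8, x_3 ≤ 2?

21

Ignoring the caps, the number of non-negative solutions to x_1+…+x_3 = 11 is C(13,2) = 78.
Subtract solutions that violate a single cap (substitute x_i' = x_i − (cap_i+1)): x_1 ≥ 9 gives C(4,2) = 6; x_2 ≥ 9 gives C(4,2) = 6; x_3 ≥ 3 gives C(10,2) = 45. Together 57.
No two caps can be exceeded simultaneously, so the pair terms are all 0.
By inclusion–exclusion the count is 78 − 57 + 0 = 21.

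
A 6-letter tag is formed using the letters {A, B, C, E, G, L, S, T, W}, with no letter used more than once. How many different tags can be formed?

60480

With no repetition, fill the 6 letters in order: 9 choices, then 8, down to 4.
9 × 8 × 7 × 6 × 5 × 4 = 60480.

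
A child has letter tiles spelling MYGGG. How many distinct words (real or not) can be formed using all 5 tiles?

MYGGG has 5 letters with G appearing 3 times.
The number of distinct arrangements is 5!/(3!) = 120/6 = 20.

20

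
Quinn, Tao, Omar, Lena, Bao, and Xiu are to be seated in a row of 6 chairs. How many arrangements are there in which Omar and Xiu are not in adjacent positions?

480

Of the 6! = 720 arrangements, those with Omar and Xiu adjacent number 2 × 5! = 240 (treat the pair as a block with 2 internal orders).
Complementary counting: 720 − 240 = 480.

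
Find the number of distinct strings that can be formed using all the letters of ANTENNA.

420

The 7 letters of ANTENNA have repeats: A appearing twice and N appearing 3 times.
Dividing 7! = 5040 by 3!·2! = 12 for the repeated letters gives 420.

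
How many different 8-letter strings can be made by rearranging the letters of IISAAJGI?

3360

Letter multiplicities in IISAAJGI: A×2, G×1, I×3, J×1, S×1.
The number of distinct arrangements is 8!/(3!·2!) = 40320/12 = 3360.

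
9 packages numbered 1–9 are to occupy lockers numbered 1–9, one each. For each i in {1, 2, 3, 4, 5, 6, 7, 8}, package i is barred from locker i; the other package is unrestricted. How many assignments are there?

148329

Let Aᵢ (for 1 ≤ i ≤ 8) be the placements that put package i in its forbidden locker. Any j of these fix j positions, leaving (9−j)! ways to fill the rest, and there are C(8,j) ways to pick which j.
By inclusion–exclusion, the number of valid placements is Σ_{j=0}^{8} (−1)^j C(8,j)·(9−j)!.
Computing: 362880 − 322560 + 141120 − 40320 + 8400 − 1344 + 168 − 16 + 1 = 148329.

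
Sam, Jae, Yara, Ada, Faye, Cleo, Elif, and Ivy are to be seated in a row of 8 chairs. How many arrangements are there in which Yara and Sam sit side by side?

Place the 6 others and the Yara-Sam pair as 7 objects in a line; the pair has 2 internal arrangements.
That gives 2 × 7! = 2 × 5040 = 10080.

10080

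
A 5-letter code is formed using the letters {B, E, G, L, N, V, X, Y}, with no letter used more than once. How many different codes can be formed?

With no repetition, fill the 5 letters in order: 8 choices, then 7, down to 4.
That product is 8 × 7 × 6 × 5 × 4 = 6720.

6720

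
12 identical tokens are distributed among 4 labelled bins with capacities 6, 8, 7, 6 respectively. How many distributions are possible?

288

By stars and bars, unrestricted non-negative solutions to x_1+…+x_4 = 12 number C(12+3,3) = 455.
Subtract solutions that violate a single cap (substitute x_i' = x_i − (cap_i+1)): x_1 ≥ 7 gives C(8,3) = 56; x_2 ≥ 9 gives C(6,3) = 20; x_3 ≥ 8 gives C(7,3) = 35; x_4 ≥ 7 gives C(8,3) = 56. Together 167.
No two caps can be exceeded simultaneously, so the pair terms are all 0.
By inclusion–exclusion the count is 455 − 167 + 0 = 288.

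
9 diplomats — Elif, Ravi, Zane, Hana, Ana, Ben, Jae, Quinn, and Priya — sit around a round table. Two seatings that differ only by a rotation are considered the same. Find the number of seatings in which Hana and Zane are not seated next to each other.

30240

Without the restriction there are (8)! = 40320 seatings.
Seatings with Hana beside Zane: treat them as a block with 2 internal orders, giving 2 × (7)! = 10080.
Subtracting, 40320 − 10080 = 30240.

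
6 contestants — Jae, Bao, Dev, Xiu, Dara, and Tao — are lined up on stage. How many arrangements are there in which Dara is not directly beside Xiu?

Of the 6! = 720 arrangements, those with Dara and Xiu adjacent number 2 × 5! = 240 (treat the pair as a block with 2 internal orders).
Complementary counting: 720 − 240 = 480.

480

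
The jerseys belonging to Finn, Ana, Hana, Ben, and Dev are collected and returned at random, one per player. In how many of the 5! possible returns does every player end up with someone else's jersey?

Let Aᵢ be the assignments in which player i gets their old jersey. We want the size of the complement of A₁∪…∪A_5.
By inclusion–exclusion this is Σ_{j=0}^{5} (−1)^j C(5,j)·(5−j)!.
Computing: 120 − 120 + 60 − 20 + 5 − 1 = 44.

44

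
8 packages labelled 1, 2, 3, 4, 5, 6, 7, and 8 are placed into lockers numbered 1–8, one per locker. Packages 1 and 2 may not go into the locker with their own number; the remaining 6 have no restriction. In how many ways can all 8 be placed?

30960

Let Aᵢ (for i ∈ {1, 2}) be the placements that put package i in its forbidden locker. Any j of these fix j positions, leaving (8−j)! ways to fill the rest, and there are C(2,j) ways to pick which j.
By inclusion–exclusion, the number of valid placements is Σ_{j=0}^{2} (−1)^j C(2,j)·(8−j)!.
Computing: 40320 − 10080 + 720 = 30960.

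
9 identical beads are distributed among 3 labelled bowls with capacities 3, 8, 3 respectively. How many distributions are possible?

15

By stars and bars, unrestricted non-negative solutions to x_1+…+x_3 = 9 number C(9+2,2) = 55.
Subtract solutions that violate a single cap (substitute x_i' = x_i − (cap_i+1)): x_1 ≥ 4 gives C(7,2) = 21; x_2 ≥ 9 gives C(2,2) = 1; x_3 ≥ 4 gives C(7,2) = 21. Together 43.
Add back pairs where two caps are both exceeded: 0 + 3 + 0 = 3.
By inclusion–exclusion the count is 55 − 43 + 3 = 15.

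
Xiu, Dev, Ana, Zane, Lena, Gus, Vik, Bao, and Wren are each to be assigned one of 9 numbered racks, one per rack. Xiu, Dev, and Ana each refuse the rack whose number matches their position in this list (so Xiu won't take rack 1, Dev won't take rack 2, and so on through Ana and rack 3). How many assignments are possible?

Let Aᵢ (for i ∈ {1, 2, 3}) be the placements that put person i in their forbidden rack. Any j of these fix j positions, leaving (9−j)! ways to fill the rest, and there are C(3,j) ways to pick which j.
By inclusion–exclusion, the number of valid placements is Σ_{j=0}^{3} (−1)^j C(3,j)·(9−j)!.
Computing: 362880 − 120960 + 15120 − 720 = 256320.

256320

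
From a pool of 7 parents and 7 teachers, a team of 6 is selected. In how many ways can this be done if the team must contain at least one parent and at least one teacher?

With no constraint there are C(14,6) = 3003 possible selections.
Selections missing a whole group: no parents → C(7,6) = 7; no teachers → C(7,6) = 7.
Both groups omitted at once is impossible, so 3003 − 14 = 2989.

2989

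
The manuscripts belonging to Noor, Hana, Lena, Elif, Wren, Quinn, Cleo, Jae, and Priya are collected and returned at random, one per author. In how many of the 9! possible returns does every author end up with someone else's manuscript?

This is the derangement count D_9: permutations of 9 items with no fixed point.
By inclusion–exclusion this is Σ_{j=0}^{9} (−1)^j C(9,j)·(9−j)!.
Computing: 362880 − 362880 + 181440 − 60480 + 15120 − 3024 + 504 − 72 + 9 − 1 = 133496.

133496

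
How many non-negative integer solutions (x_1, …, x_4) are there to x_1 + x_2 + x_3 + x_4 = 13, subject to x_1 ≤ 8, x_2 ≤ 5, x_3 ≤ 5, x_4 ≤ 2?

77

By stars and bars, unrestricted non-negative solutions to x_1+…+x_4 = 13 number C(13+3,3) = 560.
Subtract solutions that violate a single cap (substitute x_i' = x_i − (cap_i+1)): x_1 ≥ 9 gives C(7,3) = 35; x_2 ≥ 6 gives C(10,3) = 120; x_3 ≥ 6 gives C(10,3) = 120; x_4 ≥ 3 gives C(13,3) = 286. Together 561.
Add back pairs where two caps are both exceeded: 0 + 0 + 4 + 4 + 35 + 35 = 78.
By inclusion–exclusion the count is 560 − 561 + 78 = 77.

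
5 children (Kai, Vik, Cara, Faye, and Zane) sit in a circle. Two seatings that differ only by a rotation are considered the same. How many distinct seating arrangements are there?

24

Around a circle, 5 distinct people have 5!/5 = (4)! = 24 rotationally distinct seatings.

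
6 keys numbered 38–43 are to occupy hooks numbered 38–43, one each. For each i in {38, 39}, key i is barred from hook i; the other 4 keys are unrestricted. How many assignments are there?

504

Let Aᵢ (for i ∈ {38, 39}) be the placements that put key i in its forbidden hook. Any j of these fix j positions, leaving (6−j)! ways to fill the rest, and there are C(2,j) ways to pick which j.
By inclusion–exclusion, the number of valid placements is Σ_{j=0}^{2} (−1)^j C(2,j)·(6−j)!.
Computing: 720 − 240 + 24 = 504.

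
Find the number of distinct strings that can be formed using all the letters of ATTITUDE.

The 8 letters of ATTITUDE have repeats: T appearing 3 times.
The number of distinct arrangements is 8!/(3!) = 40320/6 = 6720.

6720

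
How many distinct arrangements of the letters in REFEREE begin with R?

30

With the first slot taken by R, it remains to arrange the other 6 letters (EFEREE).
Those 6 letters have E appearing 4 times, giving (6)!/(4!) = 30.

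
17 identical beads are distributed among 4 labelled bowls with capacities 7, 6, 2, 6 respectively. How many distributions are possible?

31

By stars and bars, unrestricted non-negative solutions to x_1+…+x_4 = 17 number C(17+3,3) = 1140.
Subtract solutions that violate a single cap (substitute x_i' = x_i − (cap_i+1)): x_1 ≥ 8 gives C(12,3) = 220; x_2 ≥ 7 gives C(13,3) = 286; x_3 ≥ 3 gives C(17,3) = 680; x_4 ≥ 7 gives C(13,3) = 286. Together 1472.
Add back pairs where two caps are both exceeded: 10 + 84 + 10 + 120 + 20 + 120 = 364.
Subtract triples: 0 + 0 + 0 + 1 = 1.
By inclusion–exclusion the count is 1140 − 1472 + 364 − 1 = 31.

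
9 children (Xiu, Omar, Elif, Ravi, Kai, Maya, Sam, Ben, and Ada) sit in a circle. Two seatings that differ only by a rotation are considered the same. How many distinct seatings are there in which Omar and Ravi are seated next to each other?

Glue Omar and Ravi into a block (2 internal orders). Seating 8 units around a circle gives (7)! arrangements.
So 2 × (7)! = 2 × 5040 = 10080.

10080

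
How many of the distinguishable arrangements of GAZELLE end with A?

Fix A in the last position and arrange the remaining 6 letters.
Those 6 letters have E appearing twice and L appearing twice, giving (6)!/(2!·2!) = 180.

180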